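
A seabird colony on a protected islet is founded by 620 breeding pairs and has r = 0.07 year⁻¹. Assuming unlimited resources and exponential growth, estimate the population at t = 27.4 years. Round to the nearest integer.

N(t) = N₀·e^(rt) = 620 × e^(0.07×27.4) = 620 × e^1.918.
e^1.918 ≈ 6.8073, so N ≈ 620 × 6.8073 = 4220.54.

4221 breeding pairs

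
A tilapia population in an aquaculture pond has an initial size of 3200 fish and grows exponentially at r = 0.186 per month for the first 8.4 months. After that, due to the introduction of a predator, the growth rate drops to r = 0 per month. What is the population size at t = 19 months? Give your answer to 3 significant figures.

Phase 1: N(8.4) = 3200·e^(0.186×8.4) = 3200·e^1.562 = 15264.8.
Phase 2 runs for 19 − 8.4 = 10.6 months at r = 0.
N(19) = 15264.8·e^(0×10.6) = 15264.8·e^-0 = 15264.8.

15300 fish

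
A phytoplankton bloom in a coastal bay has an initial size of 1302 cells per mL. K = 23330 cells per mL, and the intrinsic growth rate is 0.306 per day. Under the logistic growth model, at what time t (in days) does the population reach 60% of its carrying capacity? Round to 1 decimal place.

A = (K − N₀)/N₀ = (23330 − 1302)/1302 = 16.919.
Solve 23330/(1 + 16.919·e^(−0.306t)) = 13998: 1 + 16.919·e^(−0.306t) = 1.6667, so e^(−0.306t) = 0.0394044.
−0.306·t = ln(0.0394044) = -3.2339, so t = 3.2339/0.306 = 10.568.

10.6 days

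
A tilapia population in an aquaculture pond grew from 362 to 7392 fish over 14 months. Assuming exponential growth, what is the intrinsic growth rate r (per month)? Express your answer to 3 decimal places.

From N(t) = N₀·e^(rt): e^(r·14) = 7392/362 = 20.42.
r·14 = ln(20.42) = 3.0165, so r = 3.0165/14 = 0.21546.

0.215 per month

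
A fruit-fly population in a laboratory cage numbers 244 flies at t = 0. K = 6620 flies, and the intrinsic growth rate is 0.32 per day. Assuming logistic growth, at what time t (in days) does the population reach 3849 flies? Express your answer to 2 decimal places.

11.22 days

A = (K − N₀)/N₀ = (6620 − 244)/244 = 26.131.
Solve 6620/(1 + 26.131·e^(−0.32t)) = 3849: 1 + 26.131·e^(−0.32t) = 1.7199, so e^(−0.32t) = 0.0275505.
−0.32·t = ln(0.0275505) = -3.5917, so t = 3.5917/0.32 = 11.224.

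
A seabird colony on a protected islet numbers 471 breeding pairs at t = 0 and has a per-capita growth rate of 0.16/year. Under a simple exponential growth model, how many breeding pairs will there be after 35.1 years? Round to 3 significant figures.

129000 breeding pairs

N(t) = N₀·e^(rt) = 471 × e^(0.16×35.1) = 471 × e^5.616.
e^5.616 ≈ 274.79, so N ≈ 471 × 274.79 = 129425.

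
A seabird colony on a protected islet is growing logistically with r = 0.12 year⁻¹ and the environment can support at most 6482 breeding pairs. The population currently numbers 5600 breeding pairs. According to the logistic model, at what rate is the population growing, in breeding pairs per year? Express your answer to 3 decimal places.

dN/dt = rN(1 − N/K) = 0.12 × 5600 × (1 − 5600/6482).
1 − 5600/6482 = 0.13607; dN/dt = 0.12 × 5600 × 0.13607 = 91.438.

91.438 breeding pairs per year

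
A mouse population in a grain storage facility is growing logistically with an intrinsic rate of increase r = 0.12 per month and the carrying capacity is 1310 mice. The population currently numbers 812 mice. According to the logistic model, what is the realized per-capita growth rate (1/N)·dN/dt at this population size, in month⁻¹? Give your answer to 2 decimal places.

(1/N)·dN/dt = r(1 − N/K) = 0.12 × (1 − 812/1310).
= 0.12 × 0.38015 = 0.045618.

0.05 per month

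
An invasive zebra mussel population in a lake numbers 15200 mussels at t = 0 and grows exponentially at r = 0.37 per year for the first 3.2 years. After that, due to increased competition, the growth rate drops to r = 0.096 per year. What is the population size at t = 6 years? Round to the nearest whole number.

Phase 1: N(3.2) = 15200·e^(0.37×3.2) = 15200·e^1.184 = 49664.8.
Phase 2 runs for 6 − 3.2 = 2.8 years at r = 0.096.
N(6) = 49664.8·e^(0.096×2.8) = 49664.8·e^0.2688 = 64981.

64981 mussels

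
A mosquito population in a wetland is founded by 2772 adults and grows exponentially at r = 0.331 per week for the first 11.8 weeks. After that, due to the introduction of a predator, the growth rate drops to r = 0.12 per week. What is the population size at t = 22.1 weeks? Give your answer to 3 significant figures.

Phase 1: N(11.8) = 2772·e^(0.331×11.8) = 2772·e^3.906 = 137740.
Phase 2 runs for 22.1 − 11.8 = 10.3 weeks at r = 0.12.
N(22.1) = 137740·e^(0.12×10.3) = 137740·e^1.236 = 474077.

474000 adults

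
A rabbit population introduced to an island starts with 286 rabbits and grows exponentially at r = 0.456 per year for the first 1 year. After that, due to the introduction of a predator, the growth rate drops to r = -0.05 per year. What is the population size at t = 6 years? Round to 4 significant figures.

351.4 rabbits

Phase 1: N(1) = 286·e^(0.456×1) = 286·e^0.456 = 451.237.
Phase 2 runs for 6 − 1 = 5 years at r = -0.05.
N(6) = 451.237·e^(-0.05×5) = 451.237·e^-0.25 = 351.423.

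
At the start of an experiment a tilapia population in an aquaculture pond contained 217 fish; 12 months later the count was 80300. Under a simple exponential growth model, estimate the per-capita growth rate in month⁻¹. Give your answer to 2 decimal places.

0.49 per month

From N(t) = N₀·e^(rt): e^(r·12) = 80300/217 = 370.05.
r·12 = ln(370.05) = 5.9136, so r = 5.9136/12 = 0.4928.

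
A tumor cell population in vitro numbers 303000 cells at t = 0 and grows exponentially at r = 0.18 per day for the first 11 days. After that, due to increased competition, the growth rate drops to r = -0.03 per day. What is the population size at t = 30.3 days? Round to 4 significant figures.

Phase 1: N(11) = 303000·e^(0.18×11) = 303000·e^1.98 = 2.194551×10^6.
Phase 2 runs for 30.3 − 11 = 19.3 days at r = -0.03.
N(30.3) = 2.194551×10^6·e^(-0.03×19.3) = 2.194551×10^6·e^-0.579 = 1.229955×10^6.

1230000 cells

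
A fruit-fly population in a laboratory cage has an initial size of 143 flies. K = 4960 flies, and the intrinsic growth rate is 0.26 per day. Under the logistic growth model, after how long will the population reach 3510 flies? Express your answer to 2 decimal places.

A = (K − N₀)/N₀ = (4960 − 143)/143 = 33.685.
Solve 4960/(1 + 33.685·e^(−0.26t)) = 3510: 1 + 33.685·e^(−0.26t) = 1.4131, so e^(−0.26t) = 0.0122637.
−0.26·t = ln(0.0122637) = -4.4011, so t = 4.4011/0.26 = 16.927.

16.93 days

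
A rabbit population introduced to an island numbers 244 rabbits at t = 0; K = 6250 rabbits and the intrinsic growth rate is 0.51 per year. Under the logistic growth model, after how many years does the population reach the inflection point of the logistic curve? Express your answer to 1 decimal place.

6.3 years

Logistic growth is fastest at N = K/2 = 3125.
A = (K − N₀)/N₀ = 24.615. Set K/(1 + A·e^(−rt)) = K/2 → A·e^(−rt) = 1.
e^(−0.51t) = 1/24.615 = 0.040626, so t = ln(24.615)/0.51 = 3.2033/0.51 = 6.2811.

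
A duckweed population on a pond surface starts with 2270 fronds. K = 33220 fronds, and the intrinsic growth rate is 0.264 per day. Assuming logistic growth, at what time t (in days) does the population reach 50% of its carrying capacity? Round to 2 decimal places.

9.90 days

A = (K − N₀)/N₀ = (33220 − 2270)/2270 = 13.634.
Solve 33220/(1 + 13.634·e^(−0.264t)) = 16610: 1 + 13.634·e^(−0.264t) = 2, so e^(−0.264t) = 0.0733441.
−0.264·t = ln(0.0733441) = -2.6126, so t = 2.6126/0.264 = 9.8962.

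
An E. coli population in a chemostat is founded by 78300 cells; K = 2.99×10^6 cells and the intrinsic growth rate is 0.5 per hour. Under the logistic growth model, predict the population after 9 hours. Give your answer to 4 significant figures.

A = (K − N₀)/N₀ = (2.99×10^6 − 78300)/78300 = 37.186.
N(t) = K/(1 + A·e^(−rt)) = 2.99×10^6/(1 + 37.186×e^(−0.5×9)).
e^(−4.5) = 0.011109; denominator = 1 + 37.186×0.011109 = 1.4131.
N = 2.99×10^6/1.4131 = 2.115909×10^6.

2116000 cells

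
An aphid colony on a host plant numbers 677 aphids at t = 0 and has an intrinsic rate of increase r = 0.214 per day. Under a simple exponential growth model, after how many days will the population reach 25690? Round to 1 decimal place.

17.0 days

Set N₀·e^(rt) = 25690: e^(0.214·t) = 25690/677 = 37.947.
0.214·t = ln(37.947) = 3.6362, so t = 3.6362/0.214 = 16.992.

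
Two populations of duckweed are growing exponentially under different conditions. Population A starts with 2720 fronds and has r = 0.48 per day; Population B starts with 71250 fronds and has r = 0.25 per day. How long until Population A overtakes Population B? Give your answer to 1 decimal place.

Set 2720·e^(0.48t) = 71250·e^(0.25t).
e^((0.48 − 0.25)t) = 71250/2720 → e^(0.23·t) = 26.195.
0.23·t = ln(26.195) = 3.2656, so t = 3.2656/0.23 = 14.198.

14.2 days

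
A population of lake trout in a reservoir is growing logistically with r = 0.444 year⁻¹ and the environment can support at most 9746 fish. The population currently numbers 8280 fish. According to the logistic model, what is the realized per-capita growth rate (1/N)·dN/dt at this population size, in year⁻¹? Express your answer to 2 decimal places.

0.07 per year

(1/N)·dN/dt = r(1 − N/K) = 0.444 × (1 − 8280/9746).
= 0.444 × 0.15042 = 0.066787.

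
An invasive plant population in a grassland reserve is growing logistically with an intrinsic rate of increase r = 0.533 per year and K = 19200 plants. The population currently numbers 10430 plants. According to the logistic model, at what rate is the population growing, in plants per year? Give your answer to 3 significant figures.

dN/dt = rN(1 − N/K) = 0.533 × 10430 × (1 − 10430/19200).
1 − 10430/19200 = 0.45677; dN/dt = 0.533 × 10430 × 0.45677 = 2539.3.

2540 plants per year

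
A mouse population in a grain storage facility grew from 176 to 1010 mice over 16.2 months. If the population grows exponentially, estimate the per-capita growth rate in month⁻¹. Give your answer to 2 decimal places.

0.11 per month

From N(t) = N₀·e^(rt): e^(r·16.2) = 1010/176 = 5.7386.
r·16.2 = ln(5.7386) = 1.7472, so r = 1.7472/16.2 = 0.10785.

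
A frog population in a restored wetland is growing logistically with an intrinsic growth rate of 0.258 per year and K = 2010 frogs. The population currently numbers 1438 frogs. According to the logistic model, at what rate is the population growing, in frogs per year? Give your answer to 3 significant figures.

dN/dt = rN(1 − N/K) = 0.258 × 1438 × (1 − 1438/2010).
1 − 1438/2010 = 0.28458; dN/dt = 0.258 × 1438 × 0.28458 = 105.58.

106 frogs per year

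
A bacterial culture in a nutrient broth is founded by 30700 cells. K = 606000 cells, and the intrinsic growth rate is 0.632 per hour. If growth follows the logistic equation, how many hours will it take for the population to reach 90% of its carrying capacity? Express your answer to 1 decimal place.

A = (K − N₀)/N₀ = (606000 − 30700)/30700 = 18.739.
Solve 606000/(1 + 18.739·e^(−0.632t)) = 545400: 1 + 18.739·e^(−0.632t) = 1.1111, so e^(−0.632t) = 0.00592927.
−0.632·t = ln(0.00592927) = -5.1279, so t = 5.1279/0.632 = 8.1137.

8.1 hours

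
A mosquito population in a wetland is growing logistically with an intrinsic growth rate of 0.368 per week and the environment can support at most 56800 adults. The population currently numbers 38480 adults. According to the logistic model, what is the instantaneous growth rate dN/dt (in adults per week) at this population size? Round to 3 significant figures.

4570 adults per week

dN/dt = rN(1 − N/K) = 0.368 × 38480 × (1 − 38480/56800).
1 − 38480/56800 = 0.32254; dN/dt = 0.368 × 38480 × 0.32254 = 4567.3.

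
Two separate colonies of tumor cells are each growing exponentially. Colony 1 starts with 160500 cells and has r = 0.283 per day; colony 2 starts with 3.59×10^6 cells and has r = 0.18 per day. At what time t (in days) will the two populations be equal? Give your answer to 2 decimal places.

30.17 days

Set 160500·e^(0.283t) = 3.59×10^6·e^(0.18t).
e^((0.283 − 0.18)t) = 3.59×10^6/160500 → e^(0.103·t) = 22.368.
0.103·t = ln(22.368) = 3.1076, so t = 3.1076/0.103 = 30.171.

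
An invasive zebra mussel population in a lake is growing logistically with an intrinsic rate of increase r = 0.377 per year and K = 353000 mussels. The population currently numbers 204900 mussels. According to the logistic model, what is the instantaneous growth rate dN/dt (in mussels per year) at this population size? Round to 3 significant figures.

dN/dt = rN(1 − N/K) = 0.377 × 204900 × (1 − 204900/353000).
1 − 204900/353000 = 0.41955; dN/dt = 0.377 × 204900 × 0.41955 = 32409.

32400 mussels per year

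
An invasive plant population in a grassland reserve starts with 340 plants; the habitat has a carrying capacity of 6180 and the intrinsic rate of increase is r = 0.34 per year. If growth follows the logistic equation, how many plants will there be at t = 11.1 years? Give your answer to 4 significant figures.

A = (K − N₀)/N₀ = (6180 − 340)/340 = 17.176.
N(t) = K/(1 + A·e^(−rt)) = 6180/(1 + 17.176×e^(−0.34×11.1)).
e^(−3.774) = 0.02296; denominator = 1 + 17.176×0.02296 = 1.3944.
N = 6180/1.3944 = 4432.1.

4432 plants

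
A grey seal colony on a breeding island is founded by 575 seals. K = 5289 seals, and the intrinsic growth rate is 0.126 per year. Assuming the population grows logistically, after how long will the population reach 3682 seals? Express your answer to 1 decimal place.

A = (K − N₀)/N₀ = (5289 − 575)/575 = 8.1983.
Solve 5289/(1 + 8.1983·e^(−0.126t)) = 3682: 1 + 8.1983·e^(−0.126t) = 1.4364, so e^(−0.126t) = 0.0532366.
−0.126·t = ln(0.0532366) = -2.933, so t = 2.933/0.126 = 23.278.

23.3 years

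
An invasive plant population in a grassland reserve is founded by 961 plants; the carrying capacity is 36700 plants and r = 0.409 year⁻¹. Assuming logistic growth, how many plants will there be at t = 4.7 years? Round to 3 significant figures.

5700 plants

A = (K − N₀)/N₀ = (36700 − 961)/961 = 37.189.
N(t) = K/(1 + A·e^(−rt)) = 36700/(1 + 37.189×e^(−0.409×4.7)).
e^(−1.922) = 0.14627; denominator = 1 + 37.189×0.14627 = 6.4397.
N = 36700/6.4397 = 5699.03.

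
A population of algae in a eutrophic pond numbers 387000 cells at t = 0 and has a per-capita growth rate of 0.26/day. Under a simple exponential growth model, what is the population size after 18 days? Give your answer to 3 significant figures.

41700000 cells

N(t) = N₀·e^(rt) = 387000 × e^(0.26×18) = 387000 × e^4.68.
e^4.68 ≈ 107.77, so N ≈ 387000 × 107.77 = 4.170702×10^7.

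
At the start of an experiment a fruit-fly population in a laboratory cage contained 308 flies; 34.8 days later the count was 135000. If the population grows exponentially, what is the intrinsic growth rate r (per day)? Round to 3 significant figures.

From N(t) = N₀·e^(rt): e^(r·34.8) = 135000/308 = 438.31.
r·34.8 = ln(438.31) = 6.0829, so r = 6.0829/34.8 = 0.1748.

0.175 per day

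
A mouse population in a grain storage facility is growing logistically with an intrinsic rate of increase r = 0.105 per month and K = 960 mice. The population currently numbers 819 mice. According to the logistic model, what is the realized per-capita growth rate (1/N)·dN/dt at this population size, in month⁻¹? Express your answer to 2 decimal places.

(1/N)·dN/dt = r(1 − N/K) = 0.105 × (1 − 819/960).
= 0.105 × 0.14687 = 0.015422.

0.02 per month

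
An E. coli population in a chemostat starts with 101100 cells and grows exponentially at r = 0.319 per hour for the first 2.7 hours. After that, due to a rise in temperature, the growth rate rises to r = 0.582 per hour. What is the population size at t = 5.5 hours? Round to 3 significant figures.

Phase 1: N(2.7) = 101100·e^(0.319×2.7) = 101100·e^0.8613 = 239226.
Phase 2 runs for 5.5 − 2.7 = 2.8 hours at r = 0.582.
N(5.5) = 239226·e^(0.582×2.8) = 239226·e^1.63 = 1.220493×10^6.

1220000 cells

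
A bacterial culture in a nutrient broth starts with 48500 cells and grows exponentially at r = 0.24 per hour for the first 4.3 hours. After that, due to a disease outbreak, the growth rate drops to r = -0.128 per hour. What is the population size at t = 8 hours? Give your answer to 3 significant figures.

Phase 1: N(4.3) = 48500·e^(0.24×4.3) = 48500·e^1.032 = 136124.
Phase 2 runs for 8 − 4.3 = 3.7 hours at r = -0.128.
N(8) = 136124·e^(-0.128×3.7) = 136124·e^-0.4736 = 84771.9.

84800 cells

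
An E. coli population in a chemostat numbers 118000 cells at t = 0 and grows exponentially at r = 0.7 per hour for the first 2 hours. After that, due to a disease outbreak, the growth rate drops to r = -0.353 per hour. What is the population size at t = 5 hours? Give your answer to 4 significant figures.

Phase 1: N(2) = 118000·e^(0.7×2) = 118000·e^1.4 = 478514.
Phase 2 runs for 5 − 2 = 3 hours at r = -0.353.
N(5) = 478514·e^(-0.353×3) = 478514·e^-1.059 = 165950.

165900 cells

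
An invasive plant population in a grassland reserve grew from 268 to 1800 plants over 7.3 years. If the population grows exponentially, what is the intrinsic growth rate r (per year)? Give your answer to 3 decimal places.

From N(t) = N₀·e^(rt): e^(r·7.3) = 1800/268 = 6.7164.
r·7.3 = ln(6.7164) = 1.9046, so r = 1.9046/7.3 = 0.2609.

0.261 per year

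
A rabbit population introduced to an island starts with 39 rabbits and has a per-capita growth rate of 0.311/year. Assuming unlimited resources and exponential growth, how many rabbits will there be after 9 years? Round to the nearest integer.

N(t) = N₀·e^(rt) = 39 × e^(0.311×9) = 39 × e^2.799.
e^2.799 ≈ 16.428, so N ≈ 39 × 16.428 = 640.7.

641 rabbits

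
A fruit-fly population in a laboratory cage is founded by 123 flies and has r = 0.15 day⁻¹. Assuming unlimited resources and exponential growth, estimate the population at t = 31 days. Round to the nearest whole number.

12864 flies

N(t) = N₀·e^(rt) = 123 × e^(0.15×31) = 123 × e^4.65.
e^4.65 ≈ 104.58, so N ≈ 123 × 104.58 = 12864.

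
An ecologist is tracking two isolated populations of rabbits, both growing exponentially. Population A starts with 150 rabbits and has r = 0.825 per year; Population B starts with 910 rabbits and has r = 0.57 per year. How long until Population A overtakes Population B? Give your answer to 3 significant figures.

7.07 years

Set 150·e^(0.825t) = 910·e^(0.57t).
e^((0.825 − 0.57)t) = 910/150 → e^(0.255·t) = 6.0667.
0.255·t = ln(6.0667) = 1.8028, so t = 1.8028/0.255 = 7.0698.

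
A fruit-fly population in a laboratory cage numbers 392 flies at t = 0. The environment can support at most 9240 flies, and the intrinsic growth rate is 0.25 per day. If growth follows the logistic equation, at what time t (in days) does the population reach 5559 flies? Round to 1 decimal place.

14.1 days

A = (K − N₀)/N₀ = (9240 − 392)/392 = 22.571.
Solve 9240/(1 + 22.571·e^(−0.25t)) = 5559: 1 + 22.571·e^(−0.25t) = 1.6622, so e^(−0.25t) = 0.0293366.
−0.25·t = ln(0.0293366) = -3.5289, so t = 3.5289/0.25 = 14.116.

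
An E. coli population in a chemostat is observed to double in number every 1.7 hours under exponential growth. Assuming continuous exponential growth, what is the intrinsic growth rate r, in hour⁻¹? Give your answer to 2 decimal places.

r = ln(2)/t_d = 0.6931/1.7 = 0.40773.

0.41 per hour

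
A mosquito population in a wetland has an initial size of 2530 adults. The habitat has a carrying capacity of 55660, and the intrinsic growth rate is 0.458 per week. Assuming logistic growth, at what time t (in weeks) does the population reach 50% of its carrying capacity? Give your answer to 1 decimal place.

6.6 weeks

A = (K − N₀)/N₀ = (55660 − 2530)/2530 = 21.
Solve 55660/(1 + 21·e^(−0.458t)) = 27830: 1 + 21·e^(−0.458t) = 2, so e^(−0.458t) = 0.047619.
−0.458·t = ln(0.047619) = -3.0445, so t = 3.0445/0.458 = 6.6474.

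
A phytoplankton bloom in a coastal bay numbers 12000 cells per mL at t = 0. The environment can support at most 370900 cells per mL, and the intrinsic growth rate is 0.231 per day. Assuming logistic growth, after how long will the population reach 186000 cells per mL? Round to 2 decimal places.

14.74 days

A = (K − N₀)/N₀ = (370900 − 12000)/12000 = 29.908.
Solve 370900/(1 + 29.908·e^(−0.231t)) = 186000: 1 + 29.908·e^(−0.231t) = 1.9941, so e^(−0.231t) = 0.0332378.
−0.231·t = ln(0.0332378) = -3.4041, so t = 3.4041/0.231 = 14.736.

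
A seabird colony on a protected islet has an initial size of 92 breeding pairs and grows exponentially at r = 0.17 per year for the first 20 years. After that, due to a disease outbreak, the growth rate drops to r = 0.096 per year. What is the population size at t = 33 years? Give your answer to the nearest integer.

Phase 1: N(20) = 92·e^(0.17×20) = 92·e^3.4 = 2756.7.
Phase 2 runs for 33 − 20 = 13 years at r = 0.096.
N(33) = 2756.7·e^(0.096×13) = 2756.7·e^1.248 = 9602.59.

9603 breeding pairs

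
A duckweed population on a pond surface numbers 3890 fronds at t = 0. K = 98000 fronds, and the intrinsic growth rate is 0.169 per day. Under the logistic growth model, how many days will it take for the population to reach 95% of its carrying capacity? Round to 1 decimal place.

36.3 days

A = (K − N₀)/N₀ = (98000 − 3890)/3890 = 24.193.
Solve 98000/(1 + 24.193·e^(−0.169t)) = 93100: 1 + 24.193·e^(−0.169t) = 1.0526, so e^(−0.169t) = 0.00217551.
−0.169·t = ln(0.00217551) = -6.1305, so t = 6.1305/0.169 = 36.275.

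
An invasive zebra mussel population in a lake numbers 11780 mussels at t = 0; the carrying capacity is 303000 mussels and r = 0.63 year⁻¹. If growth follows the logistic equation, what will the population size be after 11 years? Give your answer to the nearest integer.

A = (K − N₀)/N₀ = (303000 − 11780)/11780 = 24.722.
N(t) = K/(1 + A·e^(−rt)) = 303000/(1 + 24.722×e^(−0.63×11)).
e^(−6.93) = 0.000978; denominator = 1 + 24.722×0.000978 = 1.0242.
N = 303000/1.0242 = 295847.

295847 mussels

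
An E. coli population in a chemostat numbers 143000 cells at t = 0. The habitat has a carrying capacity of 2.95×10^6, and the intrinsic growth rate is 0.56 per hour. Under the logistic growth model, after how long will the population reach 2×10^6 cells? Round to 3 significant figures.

6.65 hours

A = (K − N₀)/N₀ = (2.95×10^6 − 143000)/143000 = 19.629.
Solve 2.95×10^6/(1 + 19.629·e^(−0.56t)) = 2×10^6: 1 + 19.629·e^(−0.56t) = 1.475, so e^(−0.56t) = 0.0241984.
−0.56·t = ln(0.0241984) = -3.7215, so t = 3.7215/0.56 = 6.6455.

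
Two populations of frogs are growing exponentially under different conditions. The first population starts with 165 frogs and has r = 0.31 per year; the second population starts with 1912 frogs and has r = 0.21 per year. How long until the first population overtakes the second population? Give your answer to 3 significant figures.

24.5 years

Set 165·e^(0.31t) = 1912·e^(0.21t).
e^((0.31 − 0.21)t) = 1912/165 → e^(0.1·t) = 11.588.
0.1·t = ln(11.588) = 2.45, so t = 2.45/0.1 = 24.5.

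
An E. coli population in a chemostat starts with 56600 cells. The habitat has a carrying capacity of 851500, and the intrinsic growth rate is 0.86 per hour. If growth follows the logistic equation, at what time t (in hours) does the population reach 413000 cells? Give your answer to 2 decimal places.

3.00 hours

A = (K − N₀)/N₀ = (851500 − 56600)/56600 = 14.044.
Solve 851500/(1 + 14.044·e^(−0.86t)) = 413000: 1 + 14.044·e^(−0.86t) = 2.0617, so e^(−0.86t) = 0.0756003.
−0.86·t = ln(0.0756003) = -2.5823, so t = 2.5823/0.86 = 3.0027.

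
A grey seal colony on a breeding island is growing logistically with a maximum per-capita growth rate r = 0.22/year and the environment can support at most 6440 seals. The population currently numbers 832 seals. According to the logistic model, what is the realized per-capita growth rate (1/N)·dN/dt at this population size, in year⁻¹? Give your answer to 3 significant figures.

(1/N)·dN/dt = r(1 − N/K) = 0.22 × (1 − 832/6440).
= 0.22 × 0.87081 = 0.19158.

0.192 per year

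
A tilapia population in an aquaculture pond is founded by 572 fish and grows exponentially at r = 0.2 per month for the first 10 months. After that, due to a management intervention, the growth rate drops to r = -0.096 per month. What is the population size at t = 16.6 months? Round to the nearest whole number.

2243 fish

Phase 1: N(10) = 572·e^(0.2×10) = 572·e^2 = 4226.54.
Phase 2 runs for 16.6 − 10 = 6.6 months at r = -0.096.
N(16.6) = 4226.54·e^(-0.096×6.6) = 4226.54·e^-0.6336 = 2242.93.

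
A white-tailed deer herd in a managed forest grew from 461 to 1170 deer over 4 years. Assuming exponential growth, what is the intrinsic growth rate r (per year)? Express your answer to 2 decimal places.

0.23 per year

From N(t) = N₀·e^(rt): e^(r·4) = 1170/461 = 2.538.
r·4 = ln(2.538) = 0.93136, so r = 0.93136/4 = 0.23284.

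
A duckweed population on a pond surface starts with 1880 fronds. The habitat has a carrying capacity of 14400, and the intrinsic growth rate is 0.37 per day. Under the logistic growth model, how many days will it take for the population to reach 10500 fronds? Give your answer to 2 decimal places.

A = (K − N₀)/N₀ = (14400 − 1880)/1880 = 6.6596.
Solve 14400/(1 + 6.6596·e^(−0.37t)) = 10500: 1 + 6.6596·e^(−0.37t) = 1.3714, so e^(−0.37t) = 0.0557736.
−0.37·t = ln(0.0557736) = -2.8865, so t = 2.8865/0.37 = 7.8012.

7.80 days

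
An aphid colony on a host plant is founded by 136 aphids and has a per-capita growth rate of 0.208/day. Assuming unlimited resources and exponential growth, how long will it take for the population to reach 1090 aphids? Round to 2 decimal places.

10.01 days

Set N₀·e^(rt) = 1090: e^(0.208·t) = 1090/136 = 8.0147.
0.208·t = ln(8.0147) = 2.0813, so t = 2.0813/0.208 = 10.006.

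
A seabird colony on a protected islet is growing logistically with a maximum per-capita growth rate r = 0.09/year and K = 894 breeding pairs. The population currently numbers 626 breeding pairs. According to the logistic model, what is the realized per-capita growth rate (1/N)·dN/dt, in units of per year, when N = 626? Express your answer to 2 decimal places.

0.03 per year

(1/N)·dN/dt = r(1 − N/K) = 0.09 × (1 − 626/894).
= 0.09 × 0.29978 = 0.02698.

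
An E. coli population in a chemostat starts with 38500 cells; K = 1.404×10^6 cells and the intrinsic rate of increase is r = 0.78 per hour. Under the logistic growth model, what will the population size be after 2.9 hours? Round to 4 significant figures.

299100 cells

A = (K − N₀)/N₀ = (1.404×10^6 − 38500)/38500 = 35.468.
N(t) = K/(1 + A·e^(−rt)) = 1.404×10^6/(1 + 35.468×e^(−0.78×2.9)).
e^(−2.262) = 0.10414; denominator = 1 + 35.468×0.10414 = 4.6937.
N = 1.404×10^6/4.6937 = 299127.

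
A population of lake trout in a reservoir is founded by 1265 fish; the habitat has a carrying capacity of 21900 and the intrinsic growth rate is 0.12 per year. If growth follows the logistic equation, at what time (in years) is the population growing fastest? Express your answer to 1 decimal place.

23.3 years

Logistic growth is fastest at N = K/2 = 10950.
A = (K − N₀)/N₀ = 16.312. Set K/(1 + A·e^(−rt)) = K/2 → A·e^(−rt) = 1.
e^(−0.12t) = 1/16.312 = 0.0613036, so t = ln(16.312)/0.12 = 2.7919/0.12 = 23.266.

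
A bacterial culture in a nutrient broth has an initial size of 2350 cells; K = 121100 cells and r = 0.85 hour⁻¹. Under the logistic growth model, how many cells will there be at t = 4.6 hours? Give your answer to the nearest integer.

A = (K − N₀)/N₀ = (121100 − 2350)/2350 = 50.532.
N(t) = K/(1 + A·e^(−rt)) = 121100/(1 + 50.532×e^(−0.85×4.6)).
e^(−3.91) = 0.020041; denominator = 1 + 50.532×0.020041 = 2.0127.
N = 121100/2.0127 = 60168.4.

60168 cells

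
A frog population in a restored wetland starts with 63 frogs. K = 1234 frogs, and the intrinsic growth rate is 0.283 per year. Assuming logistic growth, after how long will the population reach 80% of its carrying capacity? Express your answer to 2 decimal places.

15.23 years

A = (K − N₀)/N₀ = (1234 − 63)/63 = 18.587.
Solve 1234/(1 + 18.587·e^(−0.283t)) = 987.2: 1 + 18.587·e^(−0.283t) = 1.25, so e^(−0.283t) = 0.01345.
−0.283·t = ln(0.01345) = -4.3088, so t = 4.3088/0.283 = 15.225.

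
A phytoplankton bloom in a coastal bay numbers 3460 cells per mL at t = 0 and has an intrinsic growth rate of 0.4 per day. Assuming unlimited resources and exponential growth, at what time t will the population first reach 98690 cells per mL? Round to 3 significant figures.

Set N₀·e^(rt) = 98690: e^(0.4·t) = 98690/3460 = 28.523.
0.4·t = ln(28.523) = 3.3507, so t = 3.3507/0.4 = 8.3768.

8.38 days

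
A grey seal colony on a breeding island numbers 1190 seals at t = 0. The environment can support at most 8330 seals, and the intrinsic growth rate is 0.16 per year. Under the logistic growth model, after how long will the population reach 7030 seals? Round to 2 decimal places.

21.75 years

A = (K − N₀)/N₀ = (8330 − 1190)/1190 = 6.
Solve 8330/(1 + 6·e^(−0.16t)) = 7030: 1 + 6·e^(−0.16t) = 1.1849, so e^(−0.16t) = 0.0308203.
−0.16·t = ln(0.0308203) = -3.4796, so t = 3.4796/0.16 = 21.747.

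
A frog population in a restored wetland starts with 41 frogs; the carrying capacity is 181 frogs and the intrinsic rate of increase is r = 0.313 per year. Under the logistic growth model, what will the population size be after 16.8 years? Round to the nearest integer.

A = (K − N₀)/N₀ = (181 − 41)/41 = 3.4146.
N(t) = K/(1 + A·e^(−rt)) = 181/(1 + 3.4146×e^(−0.313×16.8)).
e^(−5.258) = 0.0052036; denominator = 1 + 3.4146×0.0052036 = 1.0178.
N = 181/1.0178 = 177.84.

178 frogs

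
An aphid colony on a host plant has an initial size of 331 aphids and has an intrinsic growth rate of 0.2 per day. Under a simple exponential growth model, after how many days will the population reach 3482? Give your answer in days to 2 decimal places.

Set N₀·e^(rt) = 3482: e^(0.2·t) = 3482/331 = 10.52.
0.2·t = ln(10.52) = 2.3532, so t = 2.3532/0.2 = 11.766.

11.77 days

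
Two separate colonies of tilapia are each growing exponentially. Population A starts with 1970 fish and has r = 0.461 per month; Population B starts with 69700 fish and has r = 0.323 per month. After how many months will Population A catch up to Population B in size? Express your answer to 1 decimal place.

25.8 months

Set 1970·e^(0.461t) = 69700·e^(0.323t).
e^((0.461 − 0.323)t) = 69700/1970 → e^(0.138·t) = 35.381.
0.138·t = ln(35.381) = 3.5662, so t = 3.5662/0.138 = 25.842.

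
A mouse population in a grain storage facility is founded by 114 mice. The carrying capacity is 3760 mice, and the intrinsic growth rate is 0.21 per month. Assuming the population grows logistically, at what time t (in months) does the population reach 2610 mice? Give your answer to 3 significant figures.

A = (K − N₀)/N₀ = (3760 − 114)/114 = 31.982.
Solve 3760/(1 + 31.982·e^(−0.21t)) = 2610: 1 + 31.982·e^(−0.21t) = 1.4406, so e^(−0.21t) = 0.0137767.
−0.21·t = ln(0.0137767) = -4.2848, so t = 4.2848/0.21 = 20.404.

20.4 months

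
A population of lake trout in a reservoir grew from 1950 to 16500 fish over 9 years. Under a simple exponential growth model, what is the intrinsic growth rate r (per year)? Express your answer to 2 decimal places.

0.24 per year

From N(t) = N₀·e^(rt): e^(r·9) = 16500/1950 = 8.4615.
r·9 = ln(8.4615) = 2.1355, so r = 2.1355/9 = 0.23728.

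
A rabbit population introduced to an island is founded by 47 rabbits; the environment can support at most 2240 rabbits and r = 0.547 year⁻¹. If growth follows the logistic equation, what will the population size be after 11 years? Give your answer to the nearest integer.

2011 rabbits

A = (K − N₀)/N₀ = (2240 − 47)/47 = 46.66.
N(t) = K/(1 + A·e^(−rt)) = 2240/(1 + 46.66×e^(−0.547×11)).
e^(−6.017) = 0.002437; denominator = 1 + 46.66×0.002437 = 1.1137.
N = 2240/1.1137 = 2011.3.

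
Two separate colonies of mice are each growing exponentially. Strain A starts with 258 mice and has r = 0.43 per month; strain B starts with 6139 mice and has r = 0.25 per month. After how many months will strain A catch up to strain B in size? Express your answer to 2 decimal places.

Set 258·e^(0.43t) = 6139·e^(0.25t).
e^((0.43 − 0.25)t) = 6139/258 → e^(0.18·t) = 23.795.
0.18·t = ln(23.795) = 3.1695, so t = 3.1695/0.18 = 17.608.

17.61 months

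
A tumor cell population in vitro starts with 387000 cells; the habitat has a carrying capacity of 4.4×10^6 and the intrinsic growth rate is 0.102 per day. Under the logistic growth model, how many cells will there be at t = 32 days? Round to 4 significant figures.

3151000 cells

A = (K − N₀)/N₀ = (4.4×10^6 − 387000)/387000 = 10.37.
N(t) = K/(1 + A·e^(−rt)) = 4.4×10^6/(1 + 10.37×e^(−0.102×32)).
e^(−3.264) = 0.038235; denominator = 1 + 10.37×0.038235 = 1.3965.
N = 4.4×10^6/1.3965 = 3.15078×10^6.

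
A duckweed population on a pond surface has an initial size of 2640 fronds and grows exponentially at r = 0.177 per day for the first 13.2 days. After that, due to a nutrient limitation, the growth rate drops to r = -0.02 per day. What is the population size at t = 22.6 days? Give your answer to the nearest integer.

Phase 1: N(13.2) = 2640·e^(0.177×13.2) = 2640·e^2.336 = 27308.
Phase 2 runs for 22.6 − 13.2 = 9.4 days at r = -0.02.
N(22.6) = 27308·e^(-0.02×9.4) = 27308·e^-0.188 = 22627.8.

22628 fronds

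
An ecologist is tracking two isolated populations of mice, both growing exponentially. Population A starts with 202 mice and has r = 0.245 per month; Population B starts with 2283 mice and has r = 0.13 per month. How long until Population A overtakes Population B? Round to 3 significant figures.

21.1 months

Set 202·e^(0.245t) = 2283·e^(0.13t).
e^((0.245 − 0.13)t) = 2283/202 → e^(0.115·t) = 11.302.
0.115·t = ln(11.302) = 2.425, so t = 2.425/0.115 = 21.087.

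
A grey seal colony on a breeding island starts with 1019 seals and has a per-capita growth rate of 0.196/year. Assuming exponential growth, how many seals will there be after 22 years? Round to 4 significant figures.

N(t) = N₀·e^(rt) = 1019 × e^(0.196×22) = 1019 × e^4.312.
e^4.312 ≈ 74.59, so N ≈ 1019 × 74.59 = 76006.7.

76010 seals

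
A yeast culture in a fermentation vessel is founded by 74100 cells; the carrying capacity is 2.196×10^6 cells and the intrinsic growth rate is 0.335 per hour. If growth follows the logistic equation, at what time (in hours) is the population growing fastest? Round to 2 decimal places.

10.01 hours

Logistic growth is fastest at N = K/2 = 1.098×10^6.
A = (K − N₀)/N₀ = 28.636. Set K/(1 + A·e^(−rt)) = K/2 → A·e^(−rt) = 1.
e^(−0.335t) = 1/28.636 = 0.0349215, so t = ln(28.636)/0.335 = 3.3547/0.335 = 10.014.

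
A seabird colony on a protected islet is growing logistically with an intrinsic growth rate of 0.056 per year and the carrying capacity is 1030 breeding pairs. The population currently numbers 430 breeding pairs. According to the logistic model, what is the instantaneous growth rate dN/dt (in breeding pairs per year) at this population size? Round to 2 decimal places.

dN/dt = rN(1 − N/K) = 0.056 × 430 × (1 − 430/1030).
1 − 430/1030 = 0.58252; dN/dt = 0.056 × 430 × 0.58252 = 14.027.

14.03 breeding pairs per year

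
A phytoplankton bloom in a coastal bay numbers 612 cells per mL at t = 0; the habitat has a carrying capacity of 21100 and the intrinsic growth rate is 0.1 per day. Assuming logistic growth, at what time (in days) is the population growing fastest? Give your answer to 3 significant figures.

35.1 days

Logistic growth is fastest at N = K/2 = 10550.
A = (K − N₀)/N₀ = 33.477. Set K/(1 + A·e^(−rt)) = K/2 → A·e^(−rt) = 1.
e^(−0.1t) = 1/33.477 = 0.0298711, so t = ln(33.477)/0.1 = 3.5109/0.1 = 35.109.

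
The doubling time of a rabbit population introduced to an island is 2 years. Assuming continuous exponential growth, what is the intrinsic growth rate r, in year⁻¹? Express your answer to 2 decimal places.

0.35 per year

r = ln(2)/t_d = 0.6931/2 = 0.34657.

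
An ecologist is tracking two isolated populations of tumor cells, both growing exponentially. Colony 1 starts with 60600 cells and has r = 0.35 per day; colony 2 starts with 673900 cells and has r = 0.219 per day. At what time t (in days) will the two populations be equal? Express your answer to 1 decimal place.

Set 60600·e^(0.35t) = 673900·e^(0.219t).
e^((0.35 − 0.219)t) = 673900/60600 → e^(0.131·t) = 11.12.
0.131·t = ln(11.12) = 2.4088, so t = 2.4088/0.131 = 18.388.

18.4 days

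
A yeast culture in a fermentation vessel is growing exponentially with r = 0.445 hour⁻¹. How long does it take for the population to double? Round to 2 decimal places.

1.56 hours

Doubling time t_d = ln(2)/r = 0.6931/0.445 = 1.5576.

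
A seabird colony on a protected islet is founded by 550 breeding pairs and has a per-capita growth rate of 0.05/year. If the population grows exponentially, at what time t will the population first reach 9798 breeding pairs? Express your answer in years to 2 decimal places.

Set N₀·e^(rt) = 9798: e^(0.05·t) = 9798/550 = 17.815.
0.05·t = ln(17.815) = 2.88, so t = 2.88/0.05 = 57.6.

57.60 years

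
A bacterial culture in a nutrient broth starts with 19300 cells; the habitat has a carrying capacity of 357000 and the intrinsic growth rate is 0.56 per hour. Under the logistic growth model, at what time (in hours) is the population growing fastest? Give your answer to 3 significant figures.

5.11 hours

Logistic growth is fastest at N = K/2 = 178500.
A = (K − N₀)/N₀ = 17.497. Set K/(1 + A·e^(−rt)) = K/2 → A·e^(−rt) = 1.
e^(−0.56t) = 1/17.497 = 0.0571513, so t = ln(17.497)/0.56 = 2.8621/0.56 = 5.1108.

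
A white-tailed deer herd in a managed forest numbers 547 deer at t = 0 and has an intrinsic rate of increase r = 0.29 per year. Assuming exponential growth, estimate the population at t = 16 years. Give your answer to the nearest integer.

N(t) = N₀·e^(rt) = 547 × e^(0.29×16) = 547 × e^4.64.
e^4.64 ≈ 103.54, so N ≈ 547 × 103.54 = 56638.8.

56639 deer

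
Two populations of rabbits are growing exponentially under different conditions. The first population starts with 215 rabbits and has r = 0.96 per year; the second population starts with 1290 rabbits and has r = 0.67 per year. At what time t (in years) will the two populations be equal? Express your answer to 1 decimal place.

6.2 years

Set 215·e^(0.96t) = 1290·e^(0.67t).
e^((0.96 − 0.67)t) = 1290/215 → e^(0.29·t) = 6.
0.29·t = ln(6) = 1.7918, so t = 1.7918/0.29 = 6.1785.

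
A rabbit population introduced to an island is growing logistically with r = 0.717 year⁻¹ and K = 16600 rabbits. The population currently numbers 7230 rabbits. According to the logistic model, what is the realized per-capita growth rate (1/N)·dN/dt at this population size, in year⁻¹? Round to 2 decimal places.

0.40 per year

(1/N)·dN/dt = r(1 − N/K) = 0.717 × (1 − 7230/16600).
= 0.717 × 0.56446 = 0.40472.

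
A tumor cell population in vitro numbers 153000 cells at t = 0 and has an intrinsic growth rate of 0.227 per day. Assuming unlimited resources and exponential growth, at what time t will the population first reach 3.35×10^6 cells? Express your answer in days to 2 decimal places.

Set N₀·e^(rt) = 3.35×10^6: e^(0.227·t) = 3.35×10^6/153000 = 21.895.
0.227·t = ln(21.895) = 3.0863, so t = 3.0863/0.227 = 13.596.

13.60 days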